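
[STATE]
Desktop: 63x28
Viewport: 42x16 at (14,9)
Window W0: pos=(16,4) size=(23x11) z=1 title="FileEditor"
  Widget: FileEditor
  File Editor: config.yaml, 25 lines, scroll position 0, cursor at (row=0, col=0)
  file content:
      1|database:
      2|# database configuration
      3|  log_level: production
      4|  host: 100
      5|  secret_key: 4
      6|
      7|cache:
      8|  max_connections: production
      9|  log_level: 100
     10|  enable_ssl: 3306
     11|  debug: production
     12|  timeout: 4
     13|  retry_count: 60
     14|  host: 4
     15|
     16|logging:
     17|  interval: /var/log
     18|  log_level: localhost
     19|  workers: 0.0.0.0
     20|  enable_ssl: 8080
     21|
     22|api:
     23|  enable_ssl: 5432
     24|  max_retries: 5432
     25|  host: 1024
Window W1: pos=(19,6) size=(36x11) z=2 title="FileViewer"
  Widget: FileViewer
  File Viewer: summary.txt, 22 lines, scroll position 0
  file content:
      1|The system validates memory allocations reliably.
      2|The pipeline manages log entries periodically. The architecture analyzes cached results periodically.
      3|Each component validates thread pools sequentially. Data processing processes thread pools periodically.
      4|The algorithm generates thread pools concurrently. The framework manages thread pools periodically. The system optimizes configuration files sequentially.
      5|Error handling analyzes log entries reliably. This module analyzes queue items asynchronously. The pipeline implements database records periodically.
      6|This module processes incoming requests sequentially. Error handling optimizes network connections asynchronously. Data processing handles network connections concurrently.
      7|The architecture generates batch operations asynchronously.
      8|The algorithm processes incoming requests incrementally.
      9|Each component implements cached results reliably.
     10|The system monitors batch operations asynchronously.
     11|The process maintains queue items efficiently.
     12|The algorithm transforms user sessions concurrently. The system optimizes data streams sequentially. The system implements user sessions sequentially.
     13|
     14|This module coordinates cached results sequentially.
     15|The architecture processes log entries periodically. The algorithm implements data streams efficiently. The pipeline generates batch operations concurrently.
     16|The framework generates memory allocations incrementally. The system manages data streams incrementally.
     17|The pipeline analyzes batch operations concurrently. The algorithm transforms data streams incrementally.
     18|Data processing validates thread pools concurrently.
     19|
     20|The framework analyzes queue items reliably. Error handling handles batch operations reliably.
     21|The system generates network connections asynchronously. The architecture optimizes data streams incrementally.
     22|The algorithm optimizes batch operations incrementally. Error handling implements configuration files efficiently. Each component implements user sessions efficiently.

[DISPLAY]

  ┃  ┃The system validates memory alloc▲┃ 
  ┃  ┃The pipeline manages log entries █┃ 
  ┃  ┃Each component validates thread p░┃ 
  ┃  ┃The algorithm generates thread po░┃ 
  ┃ca┃Error handling analyzes log entri░┃ 
  ┗━━┃This module processes incoming re░┃ 
     ┃The architecture generates batch ▼┃ 
     ┗━━━━━━━━━━━━━━━━━━━━━━━━━━━━━━━━━━┛ 
                                          
                                          
                                          
                                          
                                          
                                          
                                          
                                          


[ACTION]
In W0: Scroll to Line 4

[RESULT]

  ┃  ┃The system validates memory alloc▲┃ 
  ┃ca┃The pipeline manages log entries █┃ 
  ┃  ┃Each component validates thread p░┃ 
  ┃  ┃The algorithm generates thread po░┃ 
  ┃  ┃Error handling analyzes log entri░┃ 
  ┗━━┃This module processes incoming re░┃ 
     ┃The architecture generates batch ▼┃ 
     ┗━━━━━━━━━━━━━━━━━━━━━━━━━━━━━━━━━━┛ 
                                          
                                          
                                          
                                          
                                          
                                          
                                          
                                          


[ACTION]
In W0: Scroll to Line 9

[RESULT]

  ┃  ┃The system validates memory alloc▲┃ 
  ┃  ┃The pipeline manages log entries █┃ 
  ┃  ┃Each component validates thread p░┃ 
  ┃  ┃The algorithm generates thread po░┃ 
  ┃  ┃Error handling analyzes log entri░┃ 
  ┗━━┃This module processes incoming re░┃ 
     ┃The architecture generates batch ▼┃ 
     ┗━━━━━━━━━━━━━━━━━━━━━━━━━━━━━━━━━━┛ 
                                          
                                          
                                          
                                          
                                          
                                          
                                          
                                          


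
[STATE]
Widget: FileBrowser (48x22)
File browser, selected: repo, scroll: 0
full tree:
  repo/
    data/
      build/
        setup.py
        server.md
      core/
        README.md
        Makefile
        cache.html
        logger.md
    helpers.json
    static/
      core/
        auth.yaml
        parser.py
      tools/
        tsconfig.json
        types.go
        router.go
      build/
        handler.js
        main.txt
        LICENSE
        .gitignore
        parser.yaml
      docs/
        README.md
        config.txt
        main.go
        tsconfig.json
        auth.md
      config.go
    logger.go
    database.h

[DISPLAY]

> [-] repo/                                     
    [+] data/                                   
    helpers.json                                
    [+] static/                                 
    logger.go                                   
    database.h                                  
                                                
                                                
                                                
                                                
                                                
                                                
                                                
                                                
                                                
                                                
                                                
                                                
                                                
                                                
                                                
                                                


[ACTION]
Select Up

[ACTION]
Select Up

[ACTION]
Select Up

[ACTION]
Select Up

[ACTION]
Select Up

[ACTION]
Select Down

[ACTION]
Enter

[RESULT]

  [-] repo/                                     
  > [-] data/                                   
      [+] build/                                
      [+] core/                                 
    helpers.json                                
    [+] static/                                 
    logger.go                                   
    database.h                                  
                                                
                                                
                                                
                                                
                                                
                                                
                                                
                                                
                                                
                                                
                                                
                                                
                                                
                                                


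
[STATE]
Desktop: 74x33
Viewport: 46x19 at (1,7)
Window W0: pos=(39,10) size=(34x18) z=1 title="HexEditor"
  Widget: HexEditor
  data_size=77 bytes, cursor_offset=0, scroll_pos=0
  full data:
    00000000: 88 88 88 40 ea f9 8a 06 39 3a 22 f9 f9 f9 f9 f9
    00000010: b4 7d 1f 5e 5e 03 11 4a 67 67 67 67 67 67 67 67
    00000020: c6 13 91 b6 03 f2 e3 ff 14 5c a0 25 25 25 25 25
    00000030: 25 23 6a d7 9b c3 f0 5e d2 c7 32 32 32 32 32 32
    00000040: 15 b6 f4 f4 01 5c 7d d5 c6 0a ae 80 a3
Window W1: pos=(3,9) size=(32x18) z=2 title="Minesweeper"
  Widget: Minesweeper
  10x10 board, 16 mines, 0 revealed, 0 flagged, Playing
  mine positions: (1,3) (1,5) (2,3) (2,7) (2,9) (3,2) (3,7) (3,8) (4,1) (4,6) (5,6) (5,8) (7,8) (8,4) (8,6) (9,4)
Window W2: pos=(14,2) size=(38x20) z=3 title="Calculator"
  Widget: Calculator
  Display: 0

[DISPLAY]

             ┃│ 7 │ 8 │ 9 │ ÷ │               
             ┃├───┼───┼───┼───┤               
  ┏━━━━━━━━━━┃│ 4 │ 5 │ 6 │ × │               
  ┃ Minesweep┃├───┼───┼───┼───┤               
  ┠──────────┃│ 1 │ 2 │ 3 │ - │               
  ┃■■■■■■■■■■┃├───┼───┼───┼───┤               
  ┃■■■■■■■■■■┃│ 0 │ . │ = │ + │               
  ┃■■■■■■■■■■┃├───┼───┼───┼───┤               
  ┃■■■■■■■■■■┃│ C │ MC│ MR│ M+│               
  ┃■■■■■■■■■■┃└───┴───┴───┴───┘               
  ┃■■■■■■■■■■┃                                
  ┃■■■■■■■■■■┃                                
  ┃■■■■■■■■■■┃                                
  ┃■■■■■■■■■■┃                                
  ┃■■■■■■■■■■┗━━━━━━━━━━━━━━━━━━━━━━━━━━━━━━━━
  ┃                              ┃    ┃       
  ┃                              ┃    ┃       
  ┃                              ┃    ┃       
  ┃                              ┃    ┃       


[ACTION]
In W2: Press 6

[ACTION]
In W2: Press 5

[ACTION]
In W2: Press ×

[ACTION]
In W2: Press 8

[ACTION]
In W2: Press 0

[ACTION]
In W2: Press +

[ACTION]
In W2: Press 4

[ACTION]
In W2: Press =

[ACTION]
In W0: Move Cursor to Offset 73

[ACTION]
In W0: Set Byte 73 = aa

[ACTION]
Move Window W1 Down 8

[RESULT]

             ┃│ 7 │ 8 │ 9 │ ÷ │               
             ┃├───┼───┼───┼───┤               
             ┃│ 4 │ 5 │ 6 │ × │               
             ┃├───┼───┼───┼───┤               
             ┃│ 1 │ 2 │ 3 │ - │               
             ┃├───┼───┼───┼───┤               
             ┃│ 0 │ . │ = │ + │               
             ┃├───┼───┼───┼───┤               
  ┏━━━━━━━━━━┃│ C │ MC│ MR│ M+│               
  ┃ Minesweep┃└───┴───┴───┴───┘               
  ┠──────────┃                                
  ┃■■■■■■■■■■┃                                
  ┃■■■■■■■■■■┃                                
  ┃■■■■■■■■■■┃                                
  ┃■■■■■■■■■■┗━━━━━━━━━━━━━━━━━━━━━━━━━━━━━━━━
  ┃■■■■■■■■■■                    ┃    ┃       
  ┃■■■■■■■■■■                    ┃    ┃       
  ┃■■■■■■■■■■                    ┃    ┃       
  ┃■■■■■■■■■■                    ┃    ┃       


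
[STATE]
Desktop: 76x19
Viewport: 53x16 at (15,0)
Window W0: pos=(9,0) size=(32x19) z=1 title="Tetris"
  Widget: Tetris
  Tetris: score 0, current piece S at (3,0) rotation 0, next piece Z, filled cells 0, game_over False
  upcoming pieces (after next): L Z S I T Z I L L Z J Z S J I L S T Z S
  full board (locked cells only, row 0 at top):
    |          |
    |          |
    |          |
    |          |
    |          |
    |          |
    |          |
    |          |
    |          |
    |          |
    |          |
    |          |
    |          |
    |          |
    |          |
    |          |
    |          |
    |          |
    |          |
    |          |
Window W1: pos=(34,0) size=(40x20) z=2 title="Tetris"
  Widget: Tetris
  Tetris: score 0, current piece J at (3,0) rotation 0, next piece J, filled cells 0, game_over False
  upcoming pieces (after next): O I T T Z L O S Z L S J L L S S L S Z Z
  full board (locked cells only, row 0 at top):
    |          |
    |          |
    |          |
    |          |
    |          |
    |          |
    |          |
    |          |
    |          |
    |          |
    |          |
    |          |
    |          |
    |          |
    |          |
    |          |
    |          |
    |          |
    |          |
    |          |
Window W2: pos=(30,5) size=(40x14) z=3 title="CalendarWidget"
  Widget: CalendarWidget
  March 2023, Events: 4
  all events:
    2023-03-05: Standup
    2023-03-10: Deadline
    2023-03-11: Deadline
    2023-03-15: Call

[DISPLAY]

━━━━━━━━━━━━━━━━━━━┏━━━━━━━━━━━━━━━━━━━━━━━━━━━━━━━━━
is                 ┃ Tetris                          
───────────────────┠─────────────────────────────────
     │Next:        ┃          │Next:                 
     │▓▓           ┃          │█                     
     │ ▓▓      ┏━━━━━━━━━━━━━━━━━━━━━━━━━━━━━━━━━━━━━
     │         ┃ CalendarWidget                      
     │         ┠─────────────────────────────────────
     │         ┃              March 2023             
     │Score:   ┃Mo Tu We Th Fr Sa Su                 
     │0        ┃       1  2  3  4  5*                
     │         ┃ 6  7  8  9 10* 11* 12               
     │         ┃13 14 15* 16 17 18 19                
     │         ┃20 21 22 23 24 25 26                 
     │         ┃27 28 29 30 31                       
     │         ┃                                     


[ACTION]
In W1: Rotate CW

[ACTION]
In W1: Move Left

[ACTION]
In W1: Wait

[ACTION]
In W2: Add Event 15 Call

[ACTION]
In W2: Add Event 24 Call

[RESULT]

━━━━━━━━━━━━━━━━━━━┏━━━━━━━━━━━━━━━━━━━━━━━━━━━━━━━━━
is                 ┃ Tetris                          
───────────────────┠─────────────────────────────────
     │Next:        ┃          │Next:                 
     │▓▓           ┃          │█                     
     │ ▓▓      ┏━━━━━━━━━━━━━━━━━━━━━━━━━━━━━━━━━━━━━
     │         ┃ CalendarWidget                      
     │         ┠─────────────────────────────────────
     │         ┃              March 2023             
     │Score:   ┃Mo Tu We Th Fr Sa Su                 
     │0        ┃       1  2  3  4  5*                
     │         ┃ 6  7  8  9 10* 11* 12               
     │         ┃13 14 15* 16 17 18 19                
     │         ┃20 21 22 23 24* 25 26                
     │         ┃27 28 29 30 31                       
     │         ┃                                     


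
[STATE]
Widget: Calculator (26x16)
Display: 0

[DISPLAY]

                         0
┌───┬───┬───┬───┐         
│ 7 │ 8 │ 9 │ ÷ │         
├───┼───┼───┼───┤         
│ 4 │ 5 │ 6 │ × │         
├───┼───┼───┼───┤         
│ 1 │ 2 │ 3 │ - │         
├───┼───┼───┼───┤         
│ 0 │ . │ = │ + │         
├───┼───┼───┼───┤         
│ C │ MC│ MR│ M+│         
└───┴───┴───┴───┘         
                          
                          
                          
                          


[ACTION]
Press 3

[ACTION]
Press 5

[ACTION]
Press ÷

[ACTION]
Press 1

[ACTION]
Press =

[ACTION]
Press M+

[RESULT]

                        35
┌───┬───┬───┬───┐         
│ 7 │ 8 │ 9 │ ÷ │         
├───┼───┼───┼───┤         
│ 4 │ 5 │ 6 │ × │         
├───┼───┼───┼───┤         
│ 1 │ 2 │ 3 │ - │         
├───┼───┼───┼───┤         
│ 0 │ . │ = │ + │         
├───┼───┼───┼───┤         
│ C │ MC│ MR│ M+│         
└───┴───┴───┴───┘         
                          
                          
                          
                          


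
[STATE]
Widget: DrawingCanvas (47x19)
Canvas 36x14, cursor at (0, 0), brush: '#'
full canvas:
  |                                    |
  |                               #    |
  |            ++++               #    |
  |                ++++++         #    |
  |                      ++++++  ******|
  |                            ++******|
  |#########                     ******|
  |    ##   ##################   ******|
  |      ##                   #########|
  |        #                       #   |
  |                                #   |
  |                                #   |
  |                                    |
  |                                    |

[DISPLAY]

+                                              
                               #               
            ++++               #               
                ++++++         #               
                      ++++++  ******           
                            ++******           
#########                     ******           
    ##   ##################   ******           
      ##                   #########           
        #                       #              
                                #              
                                #              
                                               
                                               
                                               
                                               
                                               
                                               
                                               


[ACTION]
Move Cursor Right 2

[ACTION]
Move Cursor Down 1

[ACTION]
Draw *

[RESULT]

                                               
  *                            #               
            ++++               #               
                ++++++         #               
                      ++++++  ******           
                            ++******           
#########                     ******           
    ##   ##################   ******           
      ##                   #########           
        #                       #              
                                #              
                                #              
                                               
                                               
                                               
                                               
                                               
                                               
                                               


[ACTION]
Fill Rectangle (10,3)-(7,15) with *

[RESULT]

                                               
  *                            #               
            ++++               #               
                ++++++         #               
                      ++++++  ******           
                            ++******           
#########                     ******           
   *************###########   ******           
   *************           #########           
   *************                #              
   *************                #              
                                #              
                                               
                                               
                                               
                                               
                                               
                                               
                                               


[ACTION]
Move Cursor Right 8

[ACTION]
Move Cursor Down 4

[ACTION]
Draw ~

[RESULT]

                                               
  *                            #               
            ++++               #               
                ++++++         #               
                      ++++++  ******           
          ~                 ++******           
#########                     ******           
   *************###########   ******           
   *************           #########           
   *************                #              
   *************                #              
                                #              
                                               
                                               
                                               
                                               
                                               
                                               
                                               


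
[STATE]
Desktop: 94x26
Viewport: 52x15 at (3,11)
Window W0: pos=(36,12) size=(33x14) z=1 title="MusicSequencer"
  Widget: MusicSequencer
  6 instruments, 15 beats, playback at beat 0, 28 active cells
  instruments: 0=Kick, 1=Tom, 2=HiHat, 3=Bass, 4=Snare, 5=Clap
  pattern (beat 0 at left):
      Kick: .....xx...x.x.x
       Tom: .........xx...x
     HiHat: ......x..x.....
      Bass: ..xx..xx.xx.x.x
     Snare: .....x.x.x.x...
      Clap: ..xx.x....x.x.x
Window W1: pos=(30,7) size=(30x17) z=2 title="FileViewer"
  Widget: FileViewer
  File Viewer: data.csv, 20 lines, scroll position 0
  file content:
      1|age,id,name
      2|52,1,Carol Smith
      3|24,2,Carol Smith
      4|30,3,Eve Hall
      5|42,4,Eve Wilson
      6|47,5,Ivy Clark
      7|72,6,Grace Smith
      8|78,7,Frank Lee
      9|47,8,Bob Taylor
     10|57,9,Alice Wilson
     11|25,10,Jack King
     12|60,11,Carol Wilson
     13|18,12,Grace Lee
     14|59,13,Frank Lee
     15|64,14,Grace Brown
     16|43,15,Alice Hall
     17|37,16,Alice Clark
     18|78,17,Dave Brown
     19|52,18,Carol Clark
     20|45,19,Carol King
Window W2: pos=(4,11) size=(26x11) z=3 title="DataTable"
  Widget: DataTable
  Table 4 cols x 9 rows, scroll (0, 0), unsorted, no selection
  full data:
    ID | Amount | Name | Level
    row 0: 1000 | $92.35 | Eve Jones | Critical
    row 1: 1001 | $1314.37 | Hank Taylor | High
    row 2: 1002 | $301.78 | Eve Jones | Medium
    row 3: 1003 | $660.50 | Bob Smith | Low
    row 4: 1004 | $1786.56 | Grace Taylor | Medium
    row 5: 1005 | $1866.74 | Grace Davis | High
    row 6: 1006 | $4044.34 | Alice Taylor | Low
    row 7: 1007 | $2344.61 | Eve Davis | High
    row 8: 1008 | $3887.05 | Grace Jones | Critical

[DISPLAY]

 ┏━━━━━━━━━━━━━━━━━━━━━━━━┓┃52,1,Carol Smith        
 ┃ DataTable              ┃┃24,2,Carol Smith        
 ┠────────────────────────┨┃30,3,Eve Hall           
 ┃ID  │Amount  │Name      ┃┃42,4,Eve Wilson         
 ┃────┼────────┼──────────┃┃47,5,Ivy Clark          
 ┃1000│$92.35  │Eve Jones ┃┃72,6,Grace Smith        
 ┃1001│$1314.37│Hank Taylo┃┃78,7,Frank Lee          
 ┃1002│$301.78 │Eve Jones ┃┃47,8,Bob Taylor         
 ┃1003│$660.50 │Bob Smith ┃┃57,9,Alice Wilson       
 ┃1004│$1786.56│Grace Tayl┃┃25,10,Jack King         
 ┗━━━━━━━━━━━━━━━━━━━━━━━━┛┃60,11,Carol Wilson      
                           ┃18,12,Grace Lee         
                           ┗━━━━━━━━━━━━━━━━━━━━━━━━
                                 ┃                  
                                 ┗━━━━━━━━━━━━━━━━━━


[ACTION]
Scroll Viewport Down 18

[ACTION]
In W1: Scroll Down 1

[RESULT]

 ┏━━━━━━━━━━━━━━━━━━━━━━━━┓┃24,2,Carol Smith        
 ┃ DataTable              ┃┃30,3,Eve Hall           
 ┠────────────────────────┨┃42,4,Eve Wilson         
 ┃ID  │Amount  │Name      ┃┃47,5,Ivy Clark          
 ┃────┼────────┼──────────┃┃72,6,Grace Smith        
 ┃1000│$92.35  │Eve Jones ┃┃78,7,Frank Lee          
 ┃1001│$1314.37│Hank Taylo┃┃47,8,Bob Taylor         
 ┃1002│$301.78 │Eve Jones ┃┃57,9,Alice Wilson       
 ┃1003│$660.50 │Bob Smith ┃┃25,10,Jack King         
 ┃1004│$1786.56│Grace Tayl┃┃60,11,Carol Wilson      
 ┗━━━━━━━━━━━━━━━━━━━━━━━━┛┃18,12,Grace Lee         
                           ┃59,13,Frank Lee         
                           ┗━━━━━━━━━━━━━━━━━━━━━━━━
                                 ┃                  
                                 ┗━━━━━━━━━━━━━━━━━━


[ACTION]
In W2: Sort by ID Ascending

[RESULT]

 ┏━━━━━━━━━━━━━━━━━━━━━━━━┓┃24,2,Carol Smith        
 ┃ DataTable              ┃┃30,3,Eve Hall           
 ┠────────────────────────┨┃42,4,Eve Wilson         
 ┃ID ▲│Amount  │Name      ┃┃47,5,Ivy Clark          
 ┃────┼────────┼──────────┃┃72,6,Grace Smith        
 ┃1000│$92.35  │Eve Jones ┃┃78,7,Frank Lee          
 ┃1001│$1314.37│Hank Taylo┃┃47,8,Bob Taylor         
 ┃1002│$301.78 │Eve Jones ┃┃57,9,Alice Wilson       
 ┃1003│$660.50 │Bob Smith ┃┃25,10,Jack King         
 ┃1004│$1786.56│Grace Tayl┃┃60,11,Carol Wilson      
 ┗━━━━━━━━━━━━━━━━━━━━━━━━┛┃18,12,Grace Lee         
                           ┃59,13,Frank Lee         
                           ┗━━━━━━━━━━━━━━━━━━━━━━━━
                                 ┃                  
                                 ┗━━━━━━━━━━━━━━━━━━


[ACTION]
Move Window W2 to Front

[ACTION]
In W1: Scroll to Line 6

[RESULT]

 ┏━━━━━━━━━━━━━━━━━━━━━━━━┓┃72,6,Grace Smith        
 ┃ DataTable              ┃┃78,7,Frank Lee          
 ┠────────────────────────┨┃47,8,Bob Taylor         
 ┃ID ▲│Amount  │Name      ┃┃57,9,Alice Wilson       
 ┃────┼────────┼──────────┃┃25,10,Jack King         
 ┃1000│$92.35  │Eve Jones ┃┃60,11,Carol Wilson      
 ┃1001│$1314.37│Hank Taylo┃┃18,12,Grace Lee         
 ┃1002│$301.78 │Eve Jones ┃┃59,13,Frank Lee         
 ┃1003│$660.50 │Bob Smith ┃┃64,14,Grace Brown       
 ┃1004│$1786.56│Grace Tayl┃┃43,15,Alice Hall        
 ┗━━━━━━━━━━━━━━━━━━━━━━━━┛┃37,16,Alice Clark       
                           ┃78,17,Dave Brown        
                           ┗━━━━━━━━━━━━━━━━━━━━━━━━
                                 ┃                  
                                 ┗━━━━━━━━━━━━━━━━━━


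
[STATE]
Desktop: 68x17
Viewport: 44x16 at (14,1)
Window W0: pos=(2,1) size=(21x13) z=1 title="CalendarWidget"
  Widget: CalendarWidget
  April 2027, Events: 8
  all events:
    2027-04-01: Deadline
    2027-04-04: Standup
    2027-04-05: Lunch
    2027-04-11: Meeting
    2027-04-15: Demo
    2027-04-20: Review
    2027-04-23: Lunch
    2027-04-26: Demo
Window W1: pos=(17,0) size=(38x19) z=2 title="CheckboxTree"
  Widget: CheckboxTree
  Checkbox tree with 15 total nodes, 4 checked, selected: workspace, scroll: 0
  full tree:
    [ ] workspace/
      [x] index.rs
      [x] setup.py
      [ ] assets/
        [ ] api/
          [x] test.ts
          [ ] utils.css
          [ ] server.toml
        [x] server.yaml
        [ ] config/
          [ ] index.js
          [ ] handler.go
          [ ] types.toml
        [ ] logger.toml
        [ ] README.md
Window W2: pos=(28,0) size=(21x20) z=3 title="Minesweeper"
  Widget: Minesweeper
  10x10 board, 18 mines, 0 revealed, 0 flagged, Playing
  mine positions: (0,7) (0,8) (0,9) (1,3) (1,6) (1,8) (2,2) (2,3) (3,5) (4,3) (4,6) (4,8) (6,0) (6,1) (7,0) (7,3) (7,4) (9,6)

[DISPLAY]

━━━┃ CheckboxT┃ Minesweeper       ┃     ┃   
dge┠──────────┠───────────────────┨─────┨   
───┃>[-] works┃■■■■■■■■■■         ┃     ┃   
202┃   [x] ind┃■■■■■■■■■■         ┃     ┃   
 Fr┃   [x] set┃■■■■■■■■■■         ┃     ┃   
*  ┃   [-] ass┃■■■■■■■■■■         ┃     ┃   
8  ┃     [-] a┃■■■■■■■■■■         ┃     ┃   
* 1┃       [x]┃■■■■■■■■■■         ┃     ┃   
2 2┃       [ ]┃■■■■■■■■■■         ┃     ┃   
9 3┃       [ ]┃■■■■■■■■■■         ┃     ┃   
   ┃     [x] s┃■■■■■■■■■■         ┃     ┃   
   ┃     [ ] c┃■■■■■■■■■■         ┃     ┃   
━━━┃       [ ]┃                   ┃     ┃   
   ┃       [ ]┃                   ┃     ┃   
   ┃       [ ]┃                   ┃     ┃   
   ┃     [ ] l┃                   ┃     ┃   


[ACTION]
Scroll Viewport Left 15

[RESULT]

  ┏━━━━━━━━━━━━━━┃ CheckboxT┃ Minesweeper   
  ┃ CalendarWidge┠──────────┠───────────────
  ┠──────────────┃>[-] works┃■■■■■■■■■■     
  ┃     April 202┃   [x] ind┃■■■■■■■■■■     
  ┃Mo Tu We Th Fr┃   [x] set┃■■■■■■■■■■     
  ┃          1*  ┃   [-] ass┃■■■■■■■■■■     
  ┃ 5*  6  7  8  ┃     [-] a┃■■■■■■■■■■     
  ┃12 13 14 15* 1┃       [x]┃■■■■■■■■■■     
  ┃19 20* 21 22 2┃       [ ]┃■■■■■■■■■■     
  ┃26* 27 28 29 3┃       [ ]┃■■■■■■■■■■     
  ┃              ┃     [x] s┃■■■■■■■■■■     
  ┃              ┃     [ ] c┃■■■■■■■■■■     
  ┗━━━━━━━━━━━━━━┃       [ ]┃               
                 ┃       [ ]┃               
                 ┃       [ ]┃               
                 ┃     [ ] l┃               


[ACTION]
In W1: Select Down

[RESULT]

  ┏━━━━━━━━━━━━━━┃ CheckboxT┃ Minesweeper   
  ┃ CalendarWidge┠──────────┠───────────────
  ┠──────────────┃ [-] works┃■■■■■■■■■■     
  ┃     April 202┃>  [x] ind┃■■■■■■■■■■     
  ┃Mo Tu We Th Fr┃   [x] set┃■■■■■■■■■■     
  ┃          1*  ┃   [-] ass┃■■■■■■■■■■     
  ┃ 5*  6  7  8  ┃     [-] a┃■■■■■■■■■■     
  ┃12 13 14 15* 1┃       [x]┃■■■■■■■■■■     
  ┃19 20* 21 22 2┃       [ ]┃■■■■■■■■■■     
  ┃26* 27 28 29 3┃       [ ]┃■■■■■■■■■■     
  ┃              ┃     [x] s┃■■■■■■■■■■     
  ┃              ┃     [ ] c┃■■■■■■■■■■     
  ┗━━━━━━━━━━━━━━┃       [ ]┃               
                 ┃       [ ]┃               
                 ┃       [ ]┃               
                 ┃     [ ] l┃               


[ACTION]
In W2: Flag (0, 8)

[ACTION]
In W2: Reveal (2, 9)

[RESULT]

  ┏━━━━━━━━━━━━━━┃ CheckboxT┃ Minesweeper   
  ┃ CalendarWidge┠──────────┠───────────────
  ┠──────────────┃ [-] works┃■■■■■■■■⚑■     
  ┃     April 202┃>  [x] ind┃■■■■■■■■■■     
  ┃Mo Tu We Th Fr┃   [x] set┃■■■■■■■■■1     
  ┃          1*  ┃   [-] ass┃■■■■■■■■■■     
  ┃ 5*  6  7  8  ┃     [-] a┃■■■■■■■■■■     
  ┃12 13 14 15* 1┃       [x]┃■■■■■■■■■■     
  ┃19 20* 21 22 2┃       [ ]┃■■■■■■■■■■     
  ┃26* 27 28 29 3┃       [ ]┃■■■■■■■■■■     
  ┃              ┃     [x] s┃■■■■■■■■■■     
  ┃              ┃     [ ] c┃■■■■■■■■■■     
  ┗━━━━━━━━━━━━━━┃       [ ]┃               
                 ┃       [ ]┃               
                 ┃       [ ]┃               
                 ┃     [ ] l┃               


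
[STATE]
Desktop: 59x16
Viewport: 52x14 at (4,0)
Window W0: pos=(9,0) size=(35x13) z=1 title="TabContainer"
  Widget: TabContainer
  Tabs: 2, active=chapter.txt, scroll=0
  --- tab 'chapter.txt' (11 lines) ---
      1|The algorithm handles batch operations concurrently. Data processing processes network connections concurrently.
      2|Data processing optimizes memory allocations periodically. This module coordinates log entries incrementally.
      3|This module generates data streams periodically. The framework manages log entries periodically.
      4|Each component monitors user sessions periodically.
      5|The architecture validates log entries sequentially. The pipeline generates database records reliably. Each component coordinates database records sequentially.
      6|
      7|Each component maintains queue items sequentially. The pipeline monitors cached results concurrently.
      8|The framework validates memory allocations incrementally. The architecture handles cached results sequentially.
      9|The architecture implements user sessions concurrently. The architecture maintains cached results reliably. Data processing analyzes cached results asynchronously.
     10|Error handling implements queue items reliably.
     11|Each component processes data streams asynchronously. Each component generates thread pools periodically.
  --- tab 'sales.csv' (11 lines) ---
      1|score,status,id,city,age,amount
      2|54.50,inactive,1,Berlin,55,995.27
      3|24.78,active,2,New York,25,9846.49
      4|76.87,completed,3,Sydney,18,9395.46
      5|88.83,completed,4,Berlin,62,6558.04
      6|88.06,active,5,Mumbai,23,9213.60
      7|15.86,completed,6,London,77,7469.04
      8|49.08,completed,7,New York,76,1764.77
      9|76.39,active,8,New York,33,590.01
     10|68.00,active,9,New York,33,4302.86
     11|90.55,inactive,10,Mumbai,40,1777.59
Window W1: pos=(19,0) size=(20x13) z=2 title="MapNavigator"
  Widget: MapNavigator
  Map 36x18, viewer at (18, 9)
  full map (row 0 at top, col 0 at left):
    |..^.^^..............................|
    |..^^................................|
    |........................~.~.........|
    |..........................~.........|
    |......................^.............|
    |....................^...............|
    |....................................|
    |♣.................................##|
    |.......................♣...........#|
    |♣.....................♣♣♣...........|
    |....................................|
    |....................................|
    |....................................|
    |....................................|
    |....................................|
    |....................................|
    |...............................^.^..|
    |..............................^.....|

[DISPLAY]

     ┏━━━━━━━━━┏━━━━━━━━━━━━━━━━━━┓━━━━┓            
     ┃ TabConta┃ MapNavigator     ┃    ┃            
     ┠─────────┠──────────────────┨────┨            
     ┃[chapter.┃...........^......┃    ┃            
     ┃─────────┃..................┃────┃            
     ┃The algor┃..................┃pera┃            
     ┃Data proc┃..............♣...┃ory ┃            
     ┃This modu┃.........@...♣♣♣..┃ream┃            
     ┃Each comp┃..................┃sess┃            
     ┃The archi┃..................┃g en┃            
     ┃         ┃..................┃    ┃            
     ┃Each comp┃..................┃e it┃            
     ┗━━━━━━━━━┗━━━━━━━━━━━━━━━━━━┛━━━━┛            
                                                    


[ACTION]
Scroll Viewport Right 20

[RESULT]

  ┏━━━━━━━━━┏━━━━━━━━━━━━━━━━━━┓━━━━┓               
  ┃ TabConta┃ MapNavigator     ┃    ┃               
  ┠─────────┠──────────────────┨────┨               
  ┃[chapter.┃...........^......┃    ┃               
  ┃─────────┃..................┃────┃               
  ┃The algor┃..................┃pera┃               
  ┃Data proc┃..............♣...┃ory ┃               
  ┃This modu┃.........@...♣♣♣..┃ream┃               
  ┃Each comp┃..................┃sess┃               
  ┃The archi┃..................┃g en┃               
  ┃         ┃..................┃    ┃               
  ┃Each comp┃..................┃e it┃               
  ┗━━━━━━━━━┗━━━━━━━━━━━━━━━━━━┛━━━━┛               
                                                    


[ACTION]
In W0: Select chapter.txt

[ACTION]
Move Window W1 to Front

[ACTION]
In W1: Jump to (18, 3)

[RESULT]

  ┏━━━━━━━━━┏━━━━━━━━━━━━━━━━━━┓━━━━┓               
  ┃ TabConta┃ MapNavigator     ┃    ┃               
  ┠─────────┠──────────────────┨────┨               
  ┃[chapter.┃                  ┃    ┃               
  ┃─────────┃..................┃────┃               
  ┃The algor┃..................┃pera┃               
  ┃Data proc┃...............~.~┃ory ┃               
  ┃This modu┃.........@.......~┃ream┃               
  ┃Each comp┃.............^....┃sess┃               
  ┃The archi┃...........^......┃g en┃               
  ┃         ┃..................┃    ┃               
  ┃Each comp┃..................┃e it┃               
  ┗━━━━━━━━━┗━━━━━━━━━━━━━━━━━━┛━━━━┛               
                                                    
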